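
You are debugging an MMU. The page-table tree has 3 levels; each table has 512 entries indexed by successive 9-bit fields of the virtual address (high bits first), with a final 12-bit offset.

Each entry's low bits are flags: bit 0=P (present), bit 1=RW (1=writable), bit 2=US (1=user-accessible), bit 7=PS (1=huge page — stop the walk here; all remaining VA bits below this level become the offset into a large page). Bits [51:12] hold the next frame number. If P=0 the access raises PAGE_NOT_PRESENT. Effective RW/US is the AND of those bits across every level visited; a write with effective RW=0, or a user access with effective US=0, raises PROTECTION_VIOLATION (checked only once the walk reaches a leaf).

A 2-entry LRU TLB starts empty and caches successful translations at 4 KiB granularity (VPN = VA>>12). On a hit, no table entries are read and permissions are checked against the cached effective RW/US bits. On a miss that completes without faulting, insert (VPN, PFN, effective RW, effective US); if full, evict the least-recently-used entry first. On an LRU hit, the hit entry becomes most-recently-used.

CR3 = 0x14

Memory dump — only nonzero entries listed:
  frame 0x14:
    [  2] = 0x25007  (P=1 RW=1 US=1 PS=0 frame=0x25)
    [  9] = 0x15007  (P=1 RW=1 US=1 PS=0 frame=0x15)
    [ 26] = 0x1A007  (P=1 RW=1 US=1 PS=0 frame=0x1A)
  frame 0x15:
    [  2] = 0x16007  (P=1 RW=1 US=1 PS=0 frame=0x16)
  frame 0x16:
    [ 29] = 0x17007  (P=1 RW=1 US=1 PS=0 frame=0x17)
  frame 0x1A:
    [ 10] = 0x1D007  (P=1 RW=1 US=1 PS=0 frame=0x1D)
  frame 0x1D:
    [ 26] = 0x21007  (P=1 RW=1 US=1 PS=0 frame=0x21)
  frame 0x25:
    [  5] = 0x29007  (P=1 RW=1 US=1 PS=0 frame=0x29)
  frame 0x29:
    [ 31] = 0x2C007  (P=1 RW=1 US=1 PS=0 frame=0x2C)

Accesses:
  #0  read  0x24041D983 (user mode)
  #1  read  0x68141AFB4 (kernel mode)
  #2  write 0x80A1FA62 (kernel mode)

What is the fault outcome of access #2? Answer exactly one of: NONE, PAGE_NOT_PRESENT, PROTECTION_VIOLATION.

Per-access translation:
#0 VA=0x24041D983 (r,user):
  L0: frame=0x14 idx=9 entry=0x15007 [P=1 RW=1 US=1 PS=0]
  L1: frame=0x15 idx=2 entry=0x16007 [P=1 RW=1 US=1 PS=0]
  L2: frame=0x16 idx=29 entry=0x17007 [P=1 RW=1 US=1 PS=0]
  ⇒ phys 0x17983  [3 reads]
#1 VA=0x68141AFB4 (r,kernel):
  L0: frame=0x14 idx=26 entry=0x1A007 [P=1 RW=1 US=1 PS=0]
  L1: frame=0x1A idx=10 entry=0x1D007 [P=1 RW=1 US=1 PS=0]
  L2: frame=0x1D idx=26 entry=0x21007 [P=1 RW=1 US=1 PS=0]
  ⇒ phys 0x21FB4  [3 reads]
#2 VA=0x80A1FA62 (w,kernel):
  L0: frame=0x14 idx=2 entry=0x25007 [P=1 RW=1 US=1 PS=0]
  L1: frame=0x25 idx=5 entry=0x29007 [P=1 RW=1 US=1 PS=0]
  L2: frame=0x29 idx=31 entry=0x2C007 [P=1 RW=1 US=1 PS=0]
  ⇒ phys 0x2CA62  [3 reads]

Access #2 fault: NONE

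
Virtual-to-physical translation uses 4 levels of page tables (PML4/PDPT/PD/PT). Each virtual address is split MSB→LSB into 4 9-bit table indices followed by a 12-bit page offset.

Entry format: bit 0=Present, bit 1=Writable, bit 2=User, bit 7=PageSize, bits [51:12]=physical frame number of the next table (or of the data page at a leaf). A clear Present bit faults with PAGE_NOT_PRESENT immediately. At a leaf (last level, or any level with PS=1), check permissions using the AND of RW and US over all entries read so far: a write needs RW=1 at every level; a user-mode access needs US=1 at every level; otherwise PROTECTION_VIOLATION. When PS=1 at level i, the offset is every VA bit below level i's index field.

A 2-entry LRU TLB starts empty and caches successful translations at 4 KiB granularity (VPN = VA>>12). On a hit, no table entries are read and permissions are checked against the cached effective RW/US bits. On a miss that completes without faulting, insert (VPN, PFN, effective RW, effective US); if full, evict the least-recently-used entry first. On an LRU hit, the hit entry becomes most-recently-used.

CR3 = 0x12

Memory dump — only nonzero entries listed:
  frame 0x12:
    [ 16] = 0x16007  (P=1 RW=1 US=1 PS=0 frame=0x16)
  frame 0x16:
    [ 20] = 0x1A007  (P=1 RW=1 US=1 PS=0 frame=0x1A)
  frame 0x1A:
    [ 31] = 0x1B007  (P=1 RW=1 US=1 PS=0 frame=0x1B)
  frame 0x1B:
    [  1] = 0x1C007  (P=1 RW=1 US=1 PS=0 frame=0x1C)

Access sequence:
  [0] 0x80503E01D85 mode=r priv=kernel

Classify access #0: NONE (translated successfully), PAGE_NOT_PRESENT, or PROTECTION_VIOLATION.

Walk each access:
#0 VA=0x80503E01D85 (r,kernel):
  [0] read 0x12 idx=16: raw=0x16007 flags P=1 W=1 U=1 S=0
  [1] read 0x16 idx=20: raw=0x1A007 flags P=1 W=1 U=1 S=0
  [2] read 0x1A idx=31: raw=0x1B007 flags P=1 W=1 U=1 S=0
  [3] read 0x1B idx=1: raw=0x1C007 flags P=1 W=1 U=1 S=0
  ✓ 0x1CD85  — 4 lookups

Access #0 fault: NONE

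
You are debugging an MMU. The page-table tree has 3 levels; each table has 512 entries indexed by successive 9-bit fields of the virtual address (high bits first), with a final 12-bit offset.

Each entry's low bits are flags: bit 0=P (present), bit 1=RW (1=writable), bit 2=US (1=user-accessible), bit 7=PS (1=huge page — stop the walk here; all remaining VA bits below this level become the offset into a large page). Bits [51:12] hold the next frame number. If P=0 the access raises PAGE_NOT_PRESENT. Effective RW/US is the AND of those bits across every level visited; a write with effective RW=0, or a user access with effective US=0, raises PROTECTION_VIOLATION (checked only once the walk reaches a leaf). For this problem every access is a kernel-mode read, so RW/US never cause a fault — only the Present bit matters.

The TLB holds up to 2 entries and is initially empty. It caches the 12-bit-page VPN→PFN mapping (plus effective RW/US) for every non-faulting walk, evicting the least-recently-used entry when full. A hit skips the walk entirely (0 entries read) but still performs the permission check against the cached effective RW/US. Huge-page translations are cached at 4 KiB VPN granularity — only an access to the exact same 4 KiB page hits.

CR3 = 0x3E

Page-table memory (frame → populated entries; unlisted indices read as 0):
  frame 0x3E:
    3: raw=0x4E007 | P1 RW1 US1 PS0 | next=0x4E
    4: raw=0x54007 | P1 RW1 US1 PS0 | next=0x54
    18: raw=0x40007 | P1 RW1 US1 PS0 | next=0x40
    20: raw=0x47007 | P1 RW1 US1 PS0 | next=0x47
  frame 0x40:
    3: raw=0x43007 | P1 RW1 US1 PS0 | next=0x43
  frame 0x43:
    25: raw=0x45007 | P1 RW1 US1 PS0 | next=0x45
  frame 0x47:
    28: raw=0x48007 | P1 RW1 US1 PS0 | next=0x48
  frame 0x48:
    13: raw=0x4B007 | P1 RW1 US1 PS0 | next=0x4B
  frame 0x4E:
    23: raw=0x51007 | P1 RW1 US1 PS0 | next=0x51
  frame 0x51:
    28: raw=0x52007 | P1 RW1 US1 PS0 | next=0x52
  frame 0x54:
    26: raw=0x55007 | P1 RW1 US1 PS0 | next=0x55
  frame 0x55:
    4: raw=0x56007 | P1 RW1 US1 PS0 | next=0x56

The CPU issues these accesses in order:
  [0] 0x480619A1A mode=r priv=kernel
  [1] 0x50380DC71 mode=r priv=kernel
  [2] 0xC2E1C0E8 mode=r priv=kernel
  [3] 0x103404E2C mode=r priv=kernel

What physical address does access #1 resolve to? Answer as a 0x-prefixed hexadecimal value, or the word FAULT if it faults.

Per-access translation:
#0 VA=0x480619A1A (r,kernel):
  L0 @0x3E[18] → 0x40007  P=1,RW=1,US=1,PS=0
  L1 @0x40[3] → 0x43007  P=1,RW=1,US=1,PS=0
  L2 @0x43[25] → 0x45007  P=1,RW=1,US=1,PS=0
  ⇒ phys 0x45A1A  [3 reads]
#1 VA=0x50380DC71 (r,kernel):
  L0 @0x3E[20] → 0x47007  P=1,RW=1,US=1,PS=0
  L1 @0x47[28] → 0x48007  P=1,RW=1,US=1,PS=0
  L2 @0x48[13] → 0x4B007  P=1,RW=1,US=1,PS=0
  ⇒ phys 0x4BC71  [3 reads]
#2 VA=0xC2E1C0E8 (r,kernel):
  L0 @0x3E[3] → 0x4E007  P=1,RW=1,US=1,PS=0
  L1 @0x4E[23] → 0x51007  P=1,RW=1,US=1,PS=0
  L2 @0x51[28] → 0x52007  P=1,RW=1,US=1,PS=0
  ⇒ phys 0x520E8  [3 reads]
#3 VA=0x103404E2C (r,kernel):
  L0 @0x3E[4] → 0x54007  P=1,RW=1,US=1,PS=0
  L1 @0x54[26] → 0x55007  P=1,RW=1,US=1,PS=0
  L2 @0x55[4] → 0x56007  P=1,RW=1,US=1,PS=0
  ⇒ phys 0x56E2C  [3 reads]

Access #1 PA: 0x4BC71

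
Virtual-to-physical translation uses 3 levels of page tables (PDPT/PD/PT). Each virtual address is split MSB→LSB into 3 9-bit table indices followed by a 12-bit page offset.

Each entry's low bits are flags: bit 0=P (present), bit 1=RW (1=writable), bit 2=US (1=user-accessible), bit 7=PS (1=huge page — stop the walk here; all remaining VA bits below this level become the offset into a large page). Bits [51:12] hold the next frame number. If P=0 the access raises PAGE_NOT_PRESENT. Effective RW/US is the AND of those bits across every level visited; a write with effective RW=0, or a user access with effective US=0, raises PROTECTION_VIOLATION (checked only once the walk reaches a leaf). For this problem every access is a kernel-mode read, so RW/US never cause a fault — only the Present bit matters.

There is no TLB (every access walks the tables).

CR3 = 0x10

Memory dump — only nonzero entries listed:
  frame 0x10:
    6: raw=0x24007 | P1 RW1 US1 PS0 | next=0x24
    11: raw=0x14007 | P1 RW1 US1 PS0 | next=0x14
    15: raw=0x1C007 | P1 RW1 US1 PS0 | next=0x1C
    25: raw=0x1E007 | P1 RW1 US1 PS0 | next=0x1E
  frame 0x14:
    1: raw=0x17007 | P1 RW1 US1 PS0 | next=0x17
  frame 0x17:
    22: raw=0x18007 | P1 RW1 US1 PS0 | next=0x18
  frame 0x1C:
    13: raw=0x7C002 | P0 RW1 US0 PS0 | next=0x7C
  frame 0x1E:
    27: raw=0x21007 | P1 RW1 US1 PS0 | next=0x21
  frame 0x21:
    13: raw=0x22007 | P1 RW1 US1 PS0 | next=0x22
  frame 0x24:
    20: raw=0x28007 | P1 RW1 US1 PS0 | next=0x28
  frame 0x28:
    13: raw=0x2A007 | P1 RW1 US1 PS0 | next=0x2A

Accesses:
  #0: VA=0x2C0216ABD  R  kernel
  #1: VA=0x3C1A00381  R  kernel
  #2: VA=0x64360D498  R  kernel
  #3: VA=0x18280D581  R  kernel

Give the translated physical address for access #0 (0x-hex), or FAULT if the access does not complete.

Per-access translation:
#0 VA=0x2C0216ABD (r,kernel):
  [0] read 0x10 idx=11: raw=0x14007 flags P=1 W=1 U=1 S=0
  [1] read 0x14 idx=1: raw=0x17007 flags P=1 W=1 U=1 S=0
  [2] read 0x17 idx=22: raw=0x18007 flags P=1 W=1 U=1 S=0
  ⇒ phys 0x18ABD  [3 reads]
#1 VA=0x3C1A00381 (r,kernel):
  [0] read 0x10 idx=15: raw=0x1C007 flags P=1 W=1 U=1 S=0
  [1] read 0x1C idx=13: raw=0x7C002 flags P=0 W=1 U=0 S=0
  ✗ PAGE_NOT_PRESENT  [2 reads]
#2 VA=0x64360D498 (r,kernel):
  [0] read 0x10 idx=25: raw=0x1E007 flags P=1 W=1 U=1 S=0
  [1] read 0x1E idx=27: raw=0x21007 flags P=1 W=1 U=1 S=0
  [2] read 0x21 idx=13: raw=0x22007 flags P=1 W=1 U=1 S=0
  ⇒ phys 0x22498  [3 reads]
#3 VA=0x18280D581 (r,kernel):
  [0] read 0x10 idx=6: raw=0x24007 flags P=1 W=1 U=1 S=0
  [1] read 0x24 idx=20: raw=0x28007 flags P=1 W=1 U=1 S=0
  [2] read 0x28 idx=13: raw=0x2A007 flags P=1 W=1 U=1 S=0
  ⇒ phys 0x2A581  [3 reads]

Access #0 PA: 0x18ABD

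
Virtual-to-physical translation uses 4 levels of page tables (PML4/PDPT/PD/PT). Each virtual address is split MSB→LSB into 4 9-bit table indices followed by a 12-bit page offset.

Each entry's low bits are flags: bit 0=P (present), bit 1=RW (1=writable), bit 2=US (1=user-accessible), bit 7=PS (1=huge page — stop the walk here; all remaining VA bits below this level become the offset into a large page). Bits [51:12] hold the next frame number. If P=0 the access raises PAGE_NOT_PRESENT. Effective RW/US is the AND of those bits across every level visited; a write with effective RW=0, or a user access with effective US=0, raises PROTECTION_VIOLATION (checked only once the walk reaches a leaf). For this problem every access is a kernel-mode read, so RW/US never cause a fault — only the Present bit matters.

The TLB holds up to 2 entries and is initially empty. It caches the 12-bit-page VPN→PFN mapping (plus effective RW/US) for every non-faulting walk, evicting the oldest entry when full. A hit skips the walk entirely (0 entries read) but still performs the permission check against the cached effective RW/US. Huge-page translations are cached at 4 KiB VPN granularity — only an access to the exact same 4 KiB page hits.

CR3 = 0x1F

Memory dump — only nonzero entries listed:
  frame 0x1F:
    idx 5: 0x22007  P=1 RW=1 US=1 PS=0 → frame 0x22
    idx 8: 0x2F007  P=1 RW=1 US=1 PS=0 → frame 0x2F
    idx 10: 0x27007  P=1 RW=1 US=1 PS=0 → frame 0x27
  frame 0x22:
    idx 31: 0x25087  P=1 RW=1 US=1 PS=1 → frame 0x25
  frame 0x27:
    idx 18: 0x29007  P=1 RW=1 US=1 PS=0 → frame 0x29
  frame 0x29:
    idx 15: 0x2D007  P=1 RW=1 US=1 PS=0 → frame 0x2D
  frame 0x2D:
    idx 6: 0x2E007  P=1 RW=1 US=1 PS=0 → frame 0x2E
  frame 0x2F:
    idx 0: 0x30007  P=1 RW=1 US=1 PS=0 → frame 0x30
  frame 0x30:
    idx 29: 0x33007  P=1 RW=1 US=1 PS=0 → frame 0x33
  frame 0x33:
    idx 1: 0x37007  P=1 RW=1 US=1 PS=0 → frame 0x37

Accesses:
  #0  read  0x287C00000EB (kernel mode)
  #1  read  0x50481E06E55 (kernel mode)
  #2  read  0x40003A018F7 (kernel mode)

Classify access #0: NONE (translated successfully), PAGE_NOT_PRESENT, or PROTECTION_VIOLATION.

Per-access translation:
#0 VA=0x287C00000EB (r,kernel):
  lvl0: tbl 0x1F, slot 5 ⇒ 0x22007 (P1/RW1/US1/PS0)
  lvl1: tbl 0x22, slot 31 ⇒ 0x25087 (P1/RW1/US1/PS1)
  ✓ 0x250EB (huge @L1)  — 2 lookups
#1 VA=0x50481E06E55 (r,kernel):
  lvl0: tbl 0x1F, slot 10 ⇒ 0x27007 (P1/RW1/US1/PS0)
  lvl1: tbl 0x27, slot 18 ⇒ 0x29007 (P1/RW1/US1/PS0)
  lvl2: tbl 0x29, slot 15 ⇒ 0x2D007 (P1/RW1/US1/PS0)
  lvl3: tbl 0x2D, slot 6 ⇒ 0x2E007 (P1/RW1/US1/PS0)
  ✓ 0x2EE55  — 4 lookups
#2 VA=0x40003A018F7 (r,kernel):
  lvl0: tbl 0x1F, slot 8 ⇒ 0x2F007 (P1/RW1/US1/PS0)
  lvl1: tbl 0x2F, slot 0 ⇒ 0x30007 (P1/RW1/US1/PS0)
  lvl2: tbl 0x30, slot 29 ⇒ 0x33007 (P1/RW1/US1/PS0)
  lvl3: tbl 0x33, slot 1 ⇒ 0x37007 (P1/RW1/US1/PS0)
  ✓ 0x378F7  — 4 lookups

Access #0 fault: NONE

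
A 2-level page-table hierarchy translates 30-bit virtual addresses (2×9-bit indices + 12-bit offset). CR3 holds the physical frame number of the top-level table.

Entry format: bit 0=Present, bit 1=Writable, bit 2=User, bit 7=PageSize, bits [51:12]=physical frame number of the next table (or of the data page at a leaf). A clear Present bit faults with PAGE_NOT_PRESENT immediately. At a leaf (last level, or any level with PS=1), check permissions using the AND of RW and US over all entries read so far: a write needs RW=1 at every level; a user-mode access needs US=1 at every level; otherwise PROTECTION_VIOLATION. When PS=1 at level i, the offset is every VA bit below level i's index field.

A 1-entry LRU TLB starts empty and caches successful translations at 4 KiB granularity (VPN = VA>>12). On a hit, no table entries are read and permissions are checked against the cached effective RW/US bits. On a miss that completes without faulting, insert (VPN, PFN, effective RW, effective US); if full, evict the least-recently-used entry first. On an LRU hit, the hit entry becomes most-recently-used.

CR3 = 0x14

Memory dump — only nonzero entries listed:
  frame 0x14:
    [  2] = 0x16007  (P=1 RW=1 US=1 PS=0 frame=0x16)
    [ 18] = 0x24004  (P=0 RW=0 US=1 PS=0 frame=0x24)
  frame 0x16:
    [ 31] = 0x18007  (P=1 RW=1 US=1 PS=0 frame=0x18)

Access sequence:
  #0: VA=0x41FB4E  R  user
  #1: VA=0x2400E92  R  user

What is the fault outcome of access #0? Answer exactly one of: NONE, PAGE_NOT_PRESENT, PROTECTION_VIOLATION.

Trace:
#0 VA=0x41FB4E (r,user):
  L0 @0x14[2] → 0x16007  P=1,RW=1,US=1,PS=0
  L1 @0x16[31] → 0x18007  P=1,RW=1,US=1,PS=0
  ✓ 0x18B4E  — 2 lookups
#1 VA=0x2400E92 (r,user):
  L0 @0x14[18] → 0x24004  P=0,RW=0,US=1,PS=0
  ✗ PAGE_NOT_PRESENT  [1 reads]

Access #0 fault: NONE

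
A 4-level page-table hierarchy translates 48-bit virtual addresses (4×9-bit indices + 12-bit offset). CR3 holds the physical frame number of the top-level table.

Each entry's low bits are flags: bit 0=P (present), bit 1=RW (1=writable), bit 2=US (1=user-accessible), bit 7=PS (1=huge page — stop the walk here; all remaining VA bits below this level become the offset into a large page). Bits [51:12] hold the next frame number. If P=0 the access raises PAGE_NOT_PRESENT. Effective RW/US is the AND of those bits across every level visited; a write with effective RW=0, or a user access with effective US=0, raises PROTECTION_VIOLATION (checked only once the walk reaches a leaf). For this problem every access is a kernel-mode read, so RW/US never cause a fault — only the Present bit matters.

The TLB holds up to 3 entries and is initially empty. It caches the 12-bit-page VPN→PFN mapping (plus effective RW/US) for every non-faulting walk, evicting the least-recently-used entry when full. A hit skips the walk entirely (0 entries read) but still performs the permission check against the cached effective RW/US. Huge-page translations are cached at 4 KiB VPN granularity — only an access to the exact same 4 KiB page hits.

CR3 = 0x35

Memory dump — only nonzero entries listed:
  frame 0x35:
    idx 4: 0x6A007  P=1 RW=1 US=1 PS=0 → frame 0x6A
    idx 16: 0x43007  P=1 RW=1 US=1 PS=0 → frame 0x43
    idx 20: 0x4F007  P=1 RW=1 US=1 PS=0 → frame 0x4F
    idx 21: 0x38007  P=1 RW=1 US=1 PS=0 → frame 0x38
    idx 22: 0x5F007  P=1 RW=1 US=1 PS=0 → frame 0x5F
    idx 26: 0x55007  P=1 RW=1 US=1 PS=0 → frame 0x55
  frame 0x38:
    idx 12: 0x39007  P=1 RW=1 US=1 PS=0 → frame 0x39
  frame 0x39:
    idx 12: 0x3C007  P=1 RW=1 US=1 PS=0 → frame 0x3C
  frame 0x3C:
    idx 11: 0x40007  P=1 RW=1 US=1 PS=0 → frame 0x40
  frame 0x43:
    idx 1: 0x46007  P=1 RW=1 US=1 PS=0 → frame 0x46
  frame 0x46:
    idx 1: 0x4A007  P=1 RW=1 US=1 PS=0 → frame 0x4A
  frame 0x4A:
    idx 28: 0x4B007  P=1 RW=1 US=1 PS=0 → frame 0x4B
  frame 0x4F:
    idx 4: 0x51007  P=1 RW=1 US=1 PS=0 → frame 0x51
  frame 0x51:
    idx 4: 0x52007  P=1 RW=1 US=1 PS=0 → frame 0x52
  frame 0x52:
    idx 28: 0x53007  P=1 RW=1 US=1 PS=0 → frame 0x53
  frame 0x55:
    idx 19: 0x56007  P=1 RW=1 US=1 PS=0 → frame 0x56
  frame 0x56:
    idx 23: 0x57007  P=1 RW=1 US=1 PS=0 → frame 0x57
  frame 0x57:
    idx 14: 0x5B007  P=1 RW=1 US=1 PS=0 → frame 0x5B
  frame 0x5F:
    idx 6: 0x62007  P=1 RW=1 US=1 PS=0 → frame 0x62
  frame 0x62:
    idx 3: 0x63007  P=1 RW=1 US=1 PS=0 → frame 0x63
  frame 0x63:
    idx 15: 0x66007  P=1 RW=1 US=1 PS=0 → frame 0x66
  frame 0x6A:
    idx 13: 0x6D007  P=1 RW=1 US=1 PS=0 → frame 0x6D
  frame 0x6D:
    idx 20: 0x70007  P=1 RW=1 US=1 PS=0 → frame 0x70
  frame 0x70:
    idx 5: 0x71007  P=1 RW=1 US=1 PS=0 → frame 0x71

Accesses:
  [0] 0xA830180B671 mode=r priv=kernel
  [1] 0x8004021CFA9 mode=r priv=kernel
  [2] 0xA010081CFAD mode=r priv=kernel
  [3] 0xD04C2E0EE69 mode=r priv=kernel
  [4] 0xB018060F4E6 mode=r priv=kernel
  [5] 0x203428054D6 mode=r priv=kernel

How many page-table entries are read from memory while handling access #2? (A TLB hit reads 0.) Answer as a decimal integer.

Trace:
#0 VA=0xA830180B671 (r,kernel):
  [0] read 0x35 idx=21: raw=0x38007 flags P=1 W=1 U=1 S=0
  [1] read 0x38 idx=12: raw=0x39007 flags P=1 W=1 U=1 S=0
  [2] read 0x39 idx=12: raw=0x3C007 flags P=1 W=1 U=1 S=0
  [3] read 0x3C idx=11: raw=0x40007 flags P=1 W=1 U=1 S=0
  ⇒ phys 0x40671  [4 reads]
#1 VA=0x8004021CFA9 (r,kernel):
  [0] read 0x35 idx=16: raw=0x43007 flags P=1 W=1 U=1 S=0
  [1] read 0x43 idx=1: raw=0x46007 flags P=1 W=1 U=1 S=0
  [2] read 0x46 idx=1: raw=0x4A007 flags P=1 W=1 U=1 S=0
  [3] read 0x4A idx=28: raw=0x4B007 flags P=1 W=1 U=1 S=0
  ⇒ phys 0x4BFA9  [4 reads]
#2 VA=0xA010081CFAD (r,kernel):
  [0] read 0x35 idx=20: raw=0x4F007 flags P=1 W=1 U=1 S=0
  [1] read 0x4F idx=4: raw=0x51007 flags P=1 W=1 U=1 S=0
  [2] read 0x51 idx=4: raw=0x52007 flags P=1 W=1 U=1 S=0
  [3] read 0x52 idx=28: raw=0x53007 flags P=1 W=1 U=1 S=0
  ⇒ phys 0x53FAD  [4 reads]
#3 VA=0xD04C2E0EE69 (r,kernel):
  [0] read 0x35 idx=26: raw=0x55007 flags P=1 W=1 U=1 S=0
  [1] read 0x55 idx=19: raw=0x56007 flags P=1 W=1 U=1 S=0
  [2] read 0x56 idx=23: raw=0x57007 flags P=1 W=1 U=1 S=0
  [3] read 0x57 idx=14: raw=0x5B007 flags P=1 W=1 U=1 S=0
  ⇒ phys 0x5BE69  [4 reads]
#4 VA=0xB018060F4E6 (r,kernel):
  [0] read 0x35 idx=22: raw=0x5F007 flags P=1 W=1 U=1 S=0
  [1] read 0x5F idx=6: raw=0x62007 flags P=1 W=1 U=1 S=0
  [2] read 0x62 idx=3: raw=0x63007 flags P=1 W=1 U=1 S=0
  [3] read 0x63 idx=15: raw=0x66007 flags P=1 W=1 U=1 S=0
  ⇒ phys 0x664E6  [4 reads]
#5 VA=0x203428054D6 (r,kernel):
  [0] read 0x35 idx=4: raw=0x6A007 flags P=1 W=1 U=1 S=0
  [1] read 0x6A idx=13: raw=0x6D007 flags P=1 W=1 U=1 S=0
  [2] read 0x6D idx=20: raw=0x70007 flags P=1 W=1 U=1 S=0
  [3] read 0x70 idx=5: raw=0x71007 flags P=1 W=1 U=1 S=0
  ⇒ phys 0x714D6  [4 reads]

Entries read for #2: 4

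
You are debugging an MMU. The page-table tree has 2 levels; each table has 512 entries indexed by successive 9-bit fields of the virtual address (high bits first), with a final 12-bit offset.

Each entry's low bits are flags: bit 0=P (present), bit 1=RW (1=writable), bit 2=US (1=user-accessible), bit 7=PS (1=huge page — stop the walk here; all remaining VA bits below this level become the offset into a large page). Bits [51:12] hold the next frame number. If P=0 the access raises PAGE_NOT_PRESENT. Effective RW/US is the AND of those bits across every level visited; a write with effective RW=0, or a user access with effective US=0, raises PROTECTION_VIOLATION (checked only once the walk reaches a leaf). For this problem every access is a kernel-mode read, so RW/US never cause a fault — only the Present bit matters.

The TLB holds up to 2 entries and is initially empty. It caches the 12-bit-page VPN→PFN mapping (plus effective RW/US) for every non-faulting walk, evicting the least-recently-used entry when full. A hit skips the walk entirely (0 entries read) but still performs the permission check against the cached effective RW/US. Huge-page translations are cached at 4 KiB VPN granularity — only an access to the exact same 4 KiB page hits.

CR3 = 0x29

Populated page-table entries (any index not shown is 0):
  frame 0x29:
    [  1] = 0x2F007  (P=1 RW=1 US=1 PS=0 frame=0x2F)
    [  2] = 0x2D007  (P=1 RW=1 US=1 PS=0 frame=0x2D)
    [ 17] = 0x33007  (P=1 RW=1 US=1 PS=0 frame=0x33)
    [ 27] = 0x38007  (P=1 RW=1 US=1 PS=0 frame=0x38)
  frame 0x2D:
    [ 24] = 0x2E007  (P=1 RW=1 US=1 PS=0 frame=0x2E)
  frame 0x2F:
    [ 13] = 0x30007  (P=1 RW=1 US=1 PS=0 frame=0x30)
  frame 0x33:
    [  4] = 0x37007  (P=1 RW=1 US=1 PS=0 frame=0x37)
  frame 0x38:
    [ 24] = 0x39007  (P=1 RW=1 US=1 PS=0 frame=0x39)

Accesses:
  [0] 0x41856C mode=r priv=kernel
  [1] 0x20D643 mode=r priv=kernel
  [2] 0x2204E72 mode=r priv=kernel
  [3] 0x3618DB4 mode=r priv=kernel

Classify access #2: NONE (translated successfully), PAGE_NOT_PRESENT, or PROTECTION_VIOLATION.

Per-access translation:
#0 VA=0x41856C (r,kernel):
  lvl0: tbl 0x29, slot 2 ⇒ 0x2D007 (P1/RW1/US1/PS0)
  lvl1: tbl 0x2D, slot 24 ⇒ 0x2E007 (P1/RW1/US1/PS0)
  ✓ 0x2E56C  — 2 lookups
#1 VA=0x20D643 (r,kernel):
  lvl0: tbl 0x29, slot 1 ⇒ 0x2F007 (P1/RW1/US1/PS0)
  lvl1: tbl 0x2F, slot 13 ⇒ 0x30007 (P1/RW1/US1/PS0)
  ✓ 0x30643  — 2 lookups
#2 VA=0x2204E72 (r,kernel):
  lvl0: tbl 0x29, slot 17 ⇒ 0x33007 (P1/RW1/US1/PS0)
  lvl1: tbl 0x33, slot 4 ⇒ 0x37007 (P1/RW1/US1/PS0)
  ✓ 0x37E72  — 2 lookups
#3 VA=0x3618DB4 (r,kernel):
  lvl0: tbl 0x29, slot 27 ⇒ 0x38007 (P1/RW1/US1/PS0)
  lvl1: tbl 0x38, slot 24 ⇒ 0x39007 (P1/RW1/US1/PS0)
  ✓ 0x39DB4  — 2 lookups

Access #2 fault: NONE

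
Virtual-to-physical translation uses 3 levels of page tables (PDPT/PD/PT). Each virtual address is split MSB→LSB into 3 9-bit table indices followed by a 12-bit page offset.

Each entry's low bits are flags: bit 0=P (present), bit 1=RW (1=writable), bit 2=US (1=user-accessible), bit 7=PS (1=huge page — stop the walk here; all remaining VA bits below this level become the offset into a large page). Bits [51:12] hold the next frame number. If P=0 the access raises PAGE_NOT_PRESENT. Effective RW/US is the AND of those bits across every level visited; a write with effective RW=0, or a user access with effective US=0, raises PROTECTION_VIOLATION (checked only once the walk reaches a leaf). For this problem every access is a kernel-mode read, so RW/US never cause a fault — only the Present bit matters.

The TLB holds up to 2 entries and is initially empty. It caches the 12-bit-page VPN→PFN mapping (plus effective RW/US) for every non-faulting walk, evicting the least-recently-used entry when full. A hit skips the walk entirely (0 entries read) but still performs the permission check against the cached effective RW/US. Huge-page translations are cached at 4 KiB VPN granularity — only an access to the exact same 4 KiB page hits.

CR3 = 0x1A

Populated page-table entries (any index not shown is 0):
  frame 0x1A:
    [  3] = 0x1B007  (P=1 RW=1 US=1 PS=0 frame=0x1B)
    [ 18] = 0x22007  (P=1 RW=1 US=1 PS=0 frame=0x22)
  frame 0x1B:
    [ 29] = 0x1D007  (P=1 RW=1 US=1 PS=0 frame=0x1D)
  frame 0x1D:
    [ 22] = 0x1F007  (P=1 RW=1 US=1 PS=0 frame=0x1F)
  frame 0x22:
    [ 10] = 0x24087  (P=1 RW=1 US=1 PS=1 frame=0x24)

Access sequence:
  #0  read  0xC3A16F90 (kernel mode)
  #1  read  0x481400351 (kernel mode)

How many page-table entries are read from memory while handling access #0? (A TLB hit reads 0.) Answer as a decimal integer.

Walk each access:
#0 VA=0xC3A16F90 (r,kernel):
  lvl0: tbl 0x1A, slot 3 ⇒ 0x1B007 (P1/RW1/US1/PS0)
  lvl1: tbl 0x1B, slot 29 ⇒ 0x1D007 (P1/RW1/US1/PS0)
  lvl2: tbl 0x1D, slot 22 ⇒ 0x1F007 (P1/RW1/US1/PS0)
  ⇒ phys 0x1FF90  [3 reads]
#1 VA=0x481400351 (r,kernel):
  lvl0: tbl 0x1A, slot 18 ⇒ 0x22007 (P1/RW1/US1/PS0)
  lvl1: tbl 0x22, slot 10 ⇒ 0x24087 (P1/RW1/US1/PS1)
  ⇒ phys 0x24351 (huge @L1)  [2 reads]

Entries read for #0: 3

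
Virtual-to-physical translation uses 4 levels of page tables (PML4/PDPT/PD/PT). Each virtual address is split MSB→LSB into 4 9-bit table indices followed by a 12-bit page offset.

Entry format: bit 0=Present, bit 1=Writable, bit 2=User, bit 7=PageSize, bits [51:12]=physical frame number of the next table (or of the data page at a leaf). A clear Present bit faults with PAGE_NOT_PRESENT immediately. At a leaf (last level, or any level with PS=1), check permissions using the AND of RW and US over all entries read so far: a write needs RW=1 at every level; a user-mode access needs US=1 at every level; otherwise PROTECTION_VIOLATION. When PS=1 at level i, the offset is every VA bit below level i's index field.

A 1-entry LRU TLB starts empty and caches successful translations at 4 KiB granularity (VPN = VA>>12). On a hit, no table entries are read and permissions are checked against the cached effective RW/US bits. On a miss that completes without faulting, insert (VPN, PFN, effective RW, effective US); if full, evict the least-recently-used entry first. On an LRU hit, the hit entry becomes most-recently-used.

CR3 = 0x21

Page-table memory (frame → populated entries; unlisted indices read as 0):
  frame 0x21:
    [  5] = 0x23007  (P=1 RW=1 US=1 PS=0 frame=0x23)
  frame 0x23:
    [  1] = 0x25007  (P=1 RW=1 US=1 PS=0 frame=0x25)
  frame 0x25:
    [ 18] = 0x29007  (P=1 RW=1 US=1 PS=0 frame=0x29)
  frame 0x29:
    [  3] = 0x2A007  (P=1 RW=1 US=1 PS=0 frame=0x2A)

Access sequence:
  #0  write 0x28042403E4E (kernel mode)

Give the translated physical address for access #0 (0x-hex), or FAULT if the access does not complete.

Walk each access:
#0 VA=0x28042403E4E (w,kernel):
  [0] read 0x21 idx=5: raw=0x23007 flags P=1 W=1 U=1 S=0
  [1] read 0x23 idx=1: raw=0x25007 flags P=1 W=1 U=1 S=0
  [2] read 0x25 idx=18: raw=0x29007 flags P=1 W=1 U=1 S=0
  [3] read 0x29 idx=3: raw=0x2A007 flags P=1 W=1 U=1 S=0
  ✓ 0x2AE4E  — 4 lookups

Access #0 PA: 0x2AE4E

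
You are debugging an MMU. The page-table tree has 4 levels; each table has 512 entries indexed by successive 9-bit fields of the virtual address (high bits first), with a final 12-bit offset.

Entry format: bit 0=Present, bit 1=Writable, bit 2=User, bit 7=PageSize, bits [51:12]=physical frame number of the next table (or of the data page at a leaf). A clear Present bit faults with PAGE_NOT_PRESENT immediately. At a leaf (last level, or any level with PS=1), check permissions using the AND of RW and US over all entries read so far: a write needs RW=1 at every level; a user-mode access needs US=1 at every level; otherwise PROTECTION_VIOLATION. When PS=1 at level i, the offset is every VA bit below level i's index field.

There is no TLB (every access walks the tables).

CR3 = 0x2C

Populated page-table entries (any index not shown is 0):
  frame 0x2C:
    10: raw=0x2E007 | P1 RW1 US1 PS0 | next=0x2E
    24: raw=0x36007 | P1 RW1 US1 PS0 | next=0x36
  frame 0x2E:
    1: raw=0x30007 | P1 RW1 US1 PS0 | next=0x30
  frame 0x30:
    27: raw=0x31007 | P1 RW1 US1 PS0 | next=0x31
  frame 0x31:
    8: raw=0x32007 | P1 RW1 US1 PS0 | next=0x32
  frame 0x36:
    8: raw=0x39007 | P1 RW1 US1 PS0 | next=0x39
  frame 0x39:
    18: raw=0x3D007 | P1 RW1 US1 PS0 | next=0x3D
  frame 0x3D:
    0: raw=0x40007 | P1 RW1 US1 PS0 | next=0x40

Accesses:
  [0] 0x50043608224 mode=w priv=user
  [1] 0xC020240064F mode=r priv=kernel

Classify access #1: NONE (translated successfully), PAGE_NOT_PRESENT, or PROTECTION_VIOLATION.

Trace:
#0 VA=0x50043608224 (w,user):
  L0 @0x2C[10] → 0x2E007  P=1,RW=1,US=1,PS=0
  L1 @0x2E[1] → 0x30007  P=1,RW=1,US=1,PS=0
  L2 @0x30[27] → 0x31007  P=1,RW=1,US=1,PS=0
  L3 @0x31[8] → 0x32007  P=1,RW=1,US=1,PS=0
  ⇒ phys 0x32224  [4 reads]
#1 VA=0xC020240064F (r,kernel):
  L0 @0x2C[24] → 0x36007  P=1,RW=1,US=1,PS=0
  L1 @0x36[8] → 0x39007  P=1,RW=1,US=1,PS=0
  L2 @0x39[18] → 0x3D007  P=1,RW=1,US=1,PS=0
  L3 @0x3D[0] → 0x40007  P=1,RW=1,US=1,PS=0
  ⇒ phys 0x4064F  [4 reads]

Access #1 fault: NONE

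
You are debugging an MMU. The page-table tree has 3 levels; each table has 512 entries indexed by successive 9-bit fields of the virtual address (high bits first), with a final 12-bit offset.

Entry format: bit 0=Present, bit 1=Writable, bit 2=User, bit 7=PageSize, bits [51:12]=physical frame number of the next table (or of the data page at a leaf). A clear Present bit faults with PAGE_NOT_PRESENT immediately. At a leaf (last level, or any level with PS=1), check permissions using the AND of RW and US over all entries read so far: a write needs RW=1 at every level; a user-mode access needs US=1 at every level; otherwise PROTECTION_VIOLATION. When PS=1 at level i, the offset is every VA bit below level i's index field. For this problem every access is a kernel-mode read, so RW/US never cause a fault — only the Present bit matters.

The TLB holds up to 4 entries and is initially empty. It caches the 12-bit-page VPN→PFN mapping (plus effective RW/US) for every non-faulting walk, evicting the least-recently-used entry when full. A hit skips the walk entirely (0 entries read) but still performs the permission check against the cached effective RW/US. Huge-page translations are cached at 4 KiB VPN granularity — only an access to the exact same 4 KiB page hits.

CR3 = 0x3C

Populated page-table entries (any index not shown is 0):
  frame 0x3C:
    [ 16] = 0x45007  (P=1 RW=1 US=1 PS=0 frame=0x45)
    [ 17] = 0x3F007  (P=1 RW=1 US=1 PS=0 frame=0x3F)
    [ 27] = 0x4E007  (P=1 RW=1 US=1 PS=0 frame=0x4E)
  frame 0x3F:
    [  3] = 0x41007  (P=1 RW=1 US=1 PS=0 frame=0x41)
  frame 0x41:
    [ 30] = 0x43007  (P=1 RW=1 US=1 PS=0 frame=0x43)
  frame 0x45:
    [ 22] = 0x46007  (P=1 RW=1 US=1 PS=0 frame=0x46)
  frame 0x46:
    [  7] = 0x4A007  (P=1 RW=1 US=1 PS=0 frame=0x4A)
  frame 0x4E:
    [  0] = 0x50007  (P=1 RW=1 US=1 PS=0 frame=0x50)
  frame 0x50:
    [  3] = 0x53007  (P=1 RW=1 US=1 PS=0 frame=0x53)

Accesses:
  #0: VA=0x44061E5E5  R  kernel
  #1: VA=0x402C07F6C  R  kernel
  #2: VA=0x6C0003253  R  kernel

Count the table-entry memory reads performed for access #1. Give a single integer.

Per-access translation:
#0 VA=0x44061E5E5 (r,kernel):
  [0] read 0x3C idx=17: raw=0x3F007 flags P=1 W=1 U=1 S=0
  [1] read 0x3F idx=3: raw=0x41007 flags P=1 W=1 U=1 S=0
  [2] read 0x41 idx=30: raw=0x43007 flags P=1 W=1 U=1 S=0
  → PA=0x435E5  (3 entries read)
#1 VA=0x402C07F6C (r,kernel):
  [0] read 0x3C idx=16: raw=0x45007 flags P=1 W=1 U=1 S=0
  [1] read 0x45 idx=22: raw=0x46007 flags P=1 W=1 U=1 S=0
  [2] read 0x46 idx=7: raw=0x4A007 flags P=1 W=1 U=1 S=0
  → PA=0x4AF6C  (3 entries read)
#2 VA=0x6C0003253 (r,kernel):
  [0] read 0x3C idx=27: raw=0x4E007 flags P=1 W=1 U=1 S=0
  [1] read 0x4E idx=0: raw=0x50007 flags P=1 W=1 U=1 S=0
  [2] read 0x50 idx=3: raw=0x53007 flags P=1 W=1 U=1 S=0
  → PA=0x53253  (3 entries read)

Entries read for #1: 3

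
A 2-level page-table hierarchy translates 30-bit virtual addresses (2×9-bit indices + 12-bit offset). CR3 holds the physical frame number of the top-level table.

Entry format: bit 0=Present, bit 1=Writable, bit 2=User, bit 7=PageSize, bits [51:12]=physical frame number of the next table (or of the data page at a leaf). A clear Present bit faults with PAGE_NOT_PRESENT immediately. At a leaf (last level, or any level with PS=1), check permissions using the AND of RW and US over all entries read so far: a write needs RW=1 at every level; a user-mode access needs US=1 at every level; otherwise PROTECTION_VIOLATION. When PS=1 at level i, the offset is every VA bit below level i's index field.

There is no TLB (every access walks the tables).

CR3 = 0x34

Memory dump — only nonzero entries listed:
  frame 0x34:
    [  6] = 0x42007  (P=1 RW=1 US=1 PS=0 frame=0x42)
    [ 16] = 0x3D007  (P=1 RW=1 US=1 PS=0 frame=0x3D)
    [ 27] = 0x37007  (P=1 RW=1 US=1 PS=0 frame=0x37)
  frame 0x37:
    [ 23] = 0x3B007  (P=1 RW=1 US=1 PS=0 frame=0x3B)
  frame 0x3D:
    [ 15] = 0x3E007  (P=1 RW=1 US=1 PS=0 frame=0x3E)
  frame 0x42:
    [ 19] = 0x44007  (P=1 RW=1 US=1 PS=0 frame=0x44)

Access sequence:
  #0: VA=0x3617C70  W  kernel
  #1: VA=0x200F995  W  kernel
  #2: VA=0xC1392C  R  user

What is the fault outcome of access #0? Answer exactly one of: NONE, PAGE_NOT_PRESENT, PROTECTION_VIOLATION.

Trace:
#0 VA=0x3617C70 (w,kernel):
  lvl0: tbl 0x34, slot 27 ⇒ 0x37007 (P1/RW1/US1/PS0)
  lvl1: tbl 0x37, slot 23 ⇒ 0x3B007 (P1/RW1/US1/PS0)
  ✓ 0x3BC70  — 2 lookups
#1 VA=0x200F995 (w,kernel):
  lvl0: tbl 0x34, slot 16 ⇒ 0x3D007 (P1/RW1/US1/PS0)
  lvl1: tbl 0x3D, slot 15 ⇒ 0x3E007 (P1/RW1/US1/PS0)
  ✓ 0x3E995  — 2 lookups
#2 VA=0xC1392C (r,user):
  lvl0: tbl 0x34, slot 6 ⇒ 0x42007 (P1/RW1/US1/PS0)
  lvl1: tbl 0x42, slot 19 ⇒ 0x44007 (P1/RW1/US1/PS0)
  ✓ 0x4492C  — 2 lookups

Access #0 fault: NONE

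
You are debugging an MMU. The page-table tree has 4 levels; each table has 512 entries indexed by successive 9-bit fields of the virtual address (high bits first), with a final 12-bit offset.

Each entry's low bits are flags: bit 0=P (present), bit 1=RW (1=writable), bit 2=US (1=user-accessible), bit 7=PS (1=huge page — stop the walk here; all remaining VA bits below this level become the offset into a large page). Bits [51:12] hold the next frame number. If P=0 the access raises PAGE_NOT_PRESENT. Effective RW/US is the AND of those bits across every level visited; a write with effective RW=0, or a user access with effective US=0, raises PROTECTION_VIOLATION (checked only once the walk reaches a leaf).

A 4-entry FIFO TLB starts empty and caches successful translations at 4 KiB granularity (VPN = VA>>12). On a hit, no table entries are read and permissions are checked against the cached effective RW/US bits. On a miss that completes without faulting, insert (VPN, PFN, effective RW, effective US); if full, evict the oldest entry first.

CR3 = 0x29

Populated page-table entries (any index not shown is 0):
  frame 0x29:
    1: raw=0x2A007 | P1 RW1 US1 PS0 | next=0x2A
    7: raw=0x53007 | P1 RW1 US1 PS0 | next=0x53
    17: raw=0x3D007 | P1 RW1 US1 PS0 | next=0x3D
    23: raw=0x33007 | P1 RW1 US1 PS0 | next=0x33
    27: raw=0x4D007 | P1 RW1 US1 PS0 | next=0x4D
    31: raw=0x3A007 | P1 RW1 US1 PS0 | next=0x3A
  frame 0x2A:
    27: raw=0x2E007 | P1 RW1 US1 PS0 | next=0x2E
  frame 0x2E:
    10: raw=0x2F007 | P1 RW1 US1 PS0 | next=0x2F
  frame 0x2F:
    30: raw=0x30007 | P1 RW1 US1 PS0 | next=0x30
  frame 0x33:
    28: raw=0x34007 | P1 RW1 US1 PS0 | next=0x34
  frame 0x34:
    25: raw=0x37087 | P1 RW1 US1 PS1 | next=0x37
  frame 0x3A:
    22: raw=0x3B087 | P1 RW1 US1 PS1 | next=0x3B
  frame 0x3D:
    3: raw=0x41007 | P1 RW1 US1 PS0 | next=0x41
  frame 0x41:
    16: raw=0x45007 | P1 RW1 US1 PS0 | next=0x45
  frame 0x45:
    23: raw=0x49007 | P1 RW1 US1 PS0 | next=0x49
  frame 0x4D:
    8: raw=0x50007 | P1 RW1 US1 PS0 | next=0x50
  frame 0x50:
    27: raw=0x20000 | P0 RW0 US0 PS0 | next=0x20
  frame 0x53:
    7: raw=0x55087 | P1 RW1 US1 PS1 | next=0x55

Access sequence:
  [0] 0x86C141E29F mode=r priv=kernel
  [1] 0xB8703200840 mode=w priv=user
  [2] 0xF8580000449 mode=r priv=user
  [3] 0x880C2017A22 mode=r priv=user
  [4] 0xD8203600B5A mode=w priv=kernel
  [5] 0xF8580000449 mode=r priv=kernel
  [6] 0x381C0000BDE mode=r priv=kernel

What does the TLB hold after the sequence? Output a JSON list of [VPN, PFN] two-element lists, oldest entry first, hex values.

Walk each access:
#0 VA=0x86C141E29F (r,kernel):
  L0 @0x29[1] → 0x2A007  P=1,RW=1,US=1,PS=0
  L1 @0x2A[27] → 0x2E007  P=1,RW=1,US=1,PS=0
  L2 @0x2E[10] → 0x2F007  P=1,RW=1,US=1,PS=0
  L3 @0x2F[30] → 0x30007  P=1,RW=1,US=1,PS=0
  ✓ 0x3029F  — 4 lookups
#1 VA=0xB8703200840 (w,user):
  L0 @0x29[23] → 0x33007  P=1,RW=1,US=1,PS=0
  L1 @0x33[28] → 0x34007  P=1,RW=1,US=1,PS=0
  L2 @0x34[25] → 0x37087  P=1,RW=1,US=1,PS=1
  ✓ 0x37840 (huge @L2)  — 3 lookups
#2 VA=0xF8580000449 (r,user):
  L0 @0x29[31] → 0x3A007  P=1,RW=1,US=1,PS=0
  L1 @0x3A[22] → 0x3B087  P=1,RW=1,US=1,PS=1
  ✓ 0x3B449 (huge @L1)  — 2 lookups
#3 VA=0x880C2017A22 (r,user):
  L0 @0x29[17] → 0x3D007  P=1,RW=1,US=1,PS=0
  L1 @0x3D[3] → 0x41007  P=1,RW=1,US=1,PS=0
  L2 @0x41[16] → 0x45007  P=1,RW=1,US=1,PS=0
  L3 @0x45[23] → 0x49007  P=1,RW=1,US=1,PS=0
  ✓ 0x49A22  — 4 lookups
#4 VA=0xD8203600B5A (w,kernel):
  L0 @0x29[27] → 0x4D007  P=1,RW=1,US=1,PS=0
  L1 @0x4D[8] → 0x50007  P=1,RW=1,US=1,PS=0
  L2 @0x50[27] → 0x20000  P=0,RW=0,US=0,PS=0
  ⇒ fault: PAGE_NOT_PRESENT  — 3 lookups
#5 VA=0xF8580000449 (r,kernel):
  TLB hit vpn=0xF8580000 → PA=0x3B449
#6 VA=0x381C0000BDE (r,kernel):
  L0 @0x29[7] → 0x53007  P=1,RW=1,US=1,PS=0
  L1 @0x53[7] → 0x55087  P=1,RW=1,US=1,PS=1
  ✓ 0x55BDE (huge @L1)  — 2 lookups

TLB: [["0xB8703200", "0x37"], ["0xF8580000", "0x3B"], ["0x880C2017", "0x49"], ["0x381C0000", "0x55"]]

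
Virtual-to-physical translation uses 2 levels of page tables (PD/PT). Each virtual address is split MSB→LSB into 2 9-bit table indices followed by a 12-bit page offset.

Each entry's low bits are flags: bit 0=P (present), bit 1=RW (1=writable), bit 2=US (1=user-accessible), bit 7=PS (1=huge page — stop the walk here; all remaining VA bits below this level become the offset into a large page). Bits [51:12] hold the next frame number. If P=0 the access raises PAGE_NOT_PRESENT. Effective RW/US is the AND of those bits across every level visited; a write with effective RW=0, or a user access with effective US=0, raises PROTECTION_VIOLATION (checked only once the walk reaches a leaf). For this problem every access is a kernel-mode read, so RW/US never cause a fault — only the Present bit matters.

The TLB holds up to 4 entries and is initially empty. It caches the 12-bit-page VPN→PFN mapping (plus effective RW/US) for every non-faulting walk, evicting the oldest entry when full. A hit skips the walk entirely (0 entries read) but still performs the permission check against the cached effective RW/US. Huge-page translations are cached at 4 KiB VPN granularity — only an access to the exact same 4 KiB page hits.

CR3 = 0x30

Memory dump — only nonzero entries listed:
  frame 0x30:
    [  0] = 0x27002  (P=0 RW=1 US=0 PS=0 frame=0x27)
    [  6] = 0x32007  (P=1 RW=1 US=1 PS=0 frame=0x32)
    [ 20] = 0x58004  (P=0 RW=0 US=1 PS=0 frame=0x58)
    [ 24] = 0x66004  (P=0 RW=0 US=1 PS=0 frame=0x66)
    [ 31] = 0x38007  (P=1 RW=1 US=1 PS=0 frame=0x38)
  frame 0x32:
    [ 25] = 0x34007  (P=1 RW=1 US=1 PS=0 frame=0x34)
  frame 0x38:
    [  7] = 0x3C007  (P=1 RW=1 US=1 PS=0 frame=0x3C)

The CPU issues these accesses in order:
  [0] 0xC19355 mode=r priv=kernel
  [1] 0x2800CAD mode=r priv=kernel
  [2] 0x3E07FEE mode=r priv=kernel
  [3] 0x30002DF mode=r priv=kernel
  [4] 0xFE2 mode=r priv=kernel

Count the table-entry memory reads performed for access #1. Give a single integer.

Per-access translation:
#0 VA=0xC19355 (r,kernel):
  L0 @0x30[6] → 0x32007  P=1,RW=1,US=1,PS=0
  L1 @0x32[25] → 0x34007  P=1,RW=1,US=1,PS=0
  → PA=0x34355  (2 entries read)
#1 VA=0x2800CAD (r,kernel):
  L0 @0x30[20] → 0x58004  P=0,RW=0,US=1,PS=0
  ✗ PAGE_NOT_PRESENT  [1 reads]
#2 VA=0x3E07FEE (r,kernel):
  L0 @0x30[31] → 0x38007  P=1,RW=1,US=1,PS=0
  L1 @0x38[7] → 0x3C007  P=1,RW=1,US=1,PS=0
  → PA=0x3CFEE  (2 entries read)
#3 VA=0x30002DF (r,kernel):
  L0 @0x30[24] → 0x66004  P=0,RW=0,US=1,PS=0
  ✗ PAGE_NOT_PRESENT  [1 reads]
#4 VA=0xFE2 (r,kernel):
  L0 @0x30[0] → 0x27002  P=0,RW=1,US=0,PS=0
  ✗ PAGE_NOT_PRESENT  [1 reads]

Entries read for #1: 1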